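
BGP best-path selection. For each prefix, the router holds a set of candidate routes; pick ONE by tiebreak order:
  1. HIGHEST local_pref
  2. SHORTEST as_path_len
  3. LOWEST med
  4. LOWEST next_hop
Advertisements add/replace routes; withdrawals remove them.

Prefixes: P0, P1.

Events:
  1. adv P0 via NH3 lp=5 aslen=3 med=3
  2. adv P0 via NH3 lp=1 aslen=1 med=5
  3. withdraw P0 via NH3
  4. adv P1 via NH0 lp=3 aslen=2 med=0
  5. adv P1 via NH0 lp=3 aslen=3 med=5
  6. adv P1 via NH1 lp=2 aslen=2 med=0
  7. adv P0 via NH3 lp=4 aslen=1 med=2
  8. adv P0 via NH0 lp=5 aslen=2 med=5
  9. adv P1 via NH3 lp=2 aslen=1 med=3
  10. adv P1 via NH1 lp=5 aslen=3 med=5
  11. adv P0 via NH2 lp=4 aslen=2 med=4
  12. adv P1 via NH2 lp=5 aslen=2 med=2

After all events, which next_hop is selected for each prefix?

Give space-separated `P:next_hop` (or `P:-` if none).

Answer: P0:NH0 P1:NH2

Derivation:
Op 1: best P0=NH3 P1=-
Op 2: best P0=NH3 P1=-
Op 3: best P0=- P1=-
Op 4: best P0=- P1=NH0
Op 5: best P0=- P1=NH0
Op 6: best P0=- P1=NH0
Op 7: best P0=NH3 P1=NH0
Op 8: best P0=NH0 P1=NH0
Op 9: best P0=NH0 P1=NH0
Op 10: best P0=NH0 P1=NH1
Op 11: best P0=NH0 P1=NH1
Op 12: best P0=NH0 P1=NH2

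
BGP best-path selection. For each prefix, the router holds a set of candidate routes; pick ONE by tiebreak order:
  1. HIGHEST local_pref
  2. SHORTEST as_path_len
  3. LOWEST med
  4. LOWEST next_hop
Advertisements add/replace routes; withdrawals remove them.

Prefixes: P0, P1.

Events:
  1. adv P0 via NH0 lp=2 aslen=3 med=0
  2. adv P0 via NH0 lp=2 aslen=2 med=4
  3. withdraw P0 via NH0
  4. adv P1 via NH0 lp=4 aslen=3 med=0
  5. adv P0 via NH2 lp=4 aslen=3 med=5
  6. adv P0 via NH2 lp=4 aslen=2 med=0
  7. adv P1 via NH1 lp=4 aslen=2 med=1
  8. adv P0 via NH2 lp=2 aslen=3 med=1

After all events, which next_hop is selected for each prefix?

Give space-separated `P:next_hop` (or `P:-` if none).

Op 1: best P0=NH0 P1=-
Op 2: best P0=NH0 P1=-
Op 3: best P0=- P1=-
Op 4: best P0=- P1=NH0
Op 5: best P0=NH2 P1=NH0
Op 6: best P0=NH2 P1=NH0
Op 7: best P0=NH2 P1=NH1
Op 8: best P0=NH2 P1=NH1

Answer: P0:NH2 P1:NH1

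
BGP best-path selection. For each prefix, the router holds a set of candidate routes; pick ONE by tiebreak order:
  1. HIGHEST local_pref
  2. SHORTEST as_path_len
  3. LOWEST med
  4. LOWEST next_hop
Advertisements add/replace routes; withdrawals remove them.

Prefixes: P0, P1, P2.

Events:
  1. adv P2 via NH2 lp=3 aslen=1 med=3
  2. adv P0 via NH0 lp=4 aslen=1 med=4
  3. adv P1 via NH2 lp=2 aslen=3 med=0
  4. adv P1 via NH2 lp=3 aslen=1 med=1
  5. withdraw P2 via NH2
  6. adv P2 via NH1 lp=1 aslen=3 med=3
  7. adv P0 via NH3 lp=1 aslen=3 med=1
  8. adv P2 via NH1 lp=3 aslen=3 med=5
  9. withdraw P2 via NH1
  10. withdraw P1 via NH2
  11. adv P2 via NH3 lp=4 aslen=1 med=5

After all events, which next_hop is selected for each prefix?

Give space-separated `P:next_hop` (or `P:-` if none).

Answer: P0:NH0 P1:- P2:NH3

Derivation:
Op 1: best P0=- P1=- P2=NH2
Op 2: best P0=NH0 P1=- P2=NH2
Op 3: best P0=NH0 P1=NH2 P2=NH2
Op 4: best P0=NH0 P1=NH2 P2=NH2
Op 5: best P0=NH0 P1=NH2 P2=-
Op 6: best P0=NH0 P1=NH2 P2=NH1
Op 7: best P0=NH0 P1=NH2 P2=NH1
Op 8: best P0=NH0 P1=NH2 P2=NH1
Op 9: best P0=NH0 P1=NH2 P2=-
Op 10: best P0=NH0 P1=- P2=-
Op 11: best P0=NH0 P1=- P2=NH3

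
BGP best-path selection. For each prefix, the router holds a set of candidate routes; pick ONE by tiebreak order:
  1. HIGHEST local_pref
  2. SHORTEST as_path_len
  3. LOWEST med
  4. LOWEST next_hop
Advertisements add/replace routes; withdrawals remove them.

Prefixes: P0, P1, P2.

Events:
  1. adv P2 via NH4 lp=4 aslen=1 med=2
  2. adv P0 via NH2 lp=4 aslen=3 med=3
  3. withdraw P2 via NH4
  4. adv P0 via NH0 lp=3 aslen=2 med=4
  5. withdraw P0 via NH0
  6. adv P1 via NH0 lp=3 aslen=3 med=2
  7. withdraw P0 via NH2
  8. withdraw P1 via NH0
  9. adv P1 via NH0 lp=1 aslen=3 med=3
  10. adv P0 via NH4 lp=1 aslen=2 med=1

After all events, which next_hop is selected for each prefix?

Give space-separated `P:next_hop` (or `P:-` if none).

Answer: P0:NH4 P1:NH0 P2:-

Derivation:
Op 1: best P0=- P1=- P2=NH4
Op 2: best P0=NH2 P1=- P2=NH4
Op 3: best P0=NH2 P1=- P2=-
Op 4: best P0=NH2 P1=- P2=-
Op 5: best P0=NH2 P1=- P2=-
Op 6: best P0=NH2 P1=NH0 P2=-
Op 7: best P0=- P1=NH0 P2=-
Op 8: best P0=- P1=- P2=-
Op 9: best P0=- P1=NH0 P2=-
Op 10: best P0=NH4 P1=NH0 P2=-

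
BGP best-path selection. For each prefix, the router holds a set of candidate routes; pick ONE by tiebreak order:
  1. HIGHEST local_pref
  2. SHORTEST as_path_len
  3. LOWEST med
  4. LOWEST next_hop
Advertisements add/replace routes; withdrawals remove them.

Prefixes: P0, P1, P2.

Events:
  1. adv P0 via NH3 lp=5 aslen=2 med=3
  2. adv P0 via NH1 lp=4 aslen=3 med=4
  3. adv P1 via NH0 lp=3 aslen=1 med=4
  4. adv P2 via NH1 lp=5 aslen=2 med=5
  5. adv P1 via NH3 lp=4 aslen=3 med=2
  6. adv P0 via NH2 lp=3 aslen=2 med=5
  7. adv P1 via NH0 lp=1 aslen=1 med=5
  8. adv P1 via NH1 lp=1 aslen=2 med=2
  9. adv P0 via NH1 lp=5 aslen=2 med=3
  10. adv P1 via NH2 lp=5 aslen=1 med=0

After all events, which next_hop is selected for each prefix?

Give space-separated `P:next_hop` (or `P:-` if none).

Op 1: best P0=NH3 P1=- P2=-
Op 2: best P0=NH3 P1=- P2=-
Op 3: best P0=NH3 P1=NH0 P2=-
Op 4: best P0=NH3 P1=NH0 P2=NH1
Op 5: best P0=NH3 P1=NH3 P2=NH1
Op 6: best P0=NH3 P1=NH3 P2=NH1
Op 7: best P0=NH3 P1=NH3 P2=NH1
Op 8: best P0=NH3 P1=NH3 P2=NH1
Op 9: best P0=NH1 P1=NH3 P2=NH1
Op 10: best P0=NH1 P1=NH2 P2=NH1

Answer: P0:NH1 P1:NH2 P2:NH1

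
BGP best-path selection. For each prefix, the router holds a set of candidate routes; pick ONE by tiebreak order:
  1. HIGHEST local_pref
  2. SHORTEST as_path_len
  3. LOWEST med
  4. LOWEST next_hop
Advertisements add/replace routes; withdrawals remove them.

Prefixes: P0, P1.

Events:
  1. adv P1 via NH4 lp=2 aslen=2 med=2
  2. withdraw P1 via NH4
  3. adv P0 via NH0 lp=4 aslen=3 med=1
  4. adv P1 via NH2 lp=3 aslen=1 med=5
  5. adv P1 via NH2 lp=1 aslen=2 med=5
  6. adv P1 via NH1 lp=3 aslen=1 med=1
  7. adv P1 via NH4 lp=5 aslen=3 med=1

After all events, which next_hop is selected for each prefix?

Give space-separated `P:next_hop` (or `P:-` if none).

Op 1: best P0=- P1=NH4
Op 2: best P0=- P1=-
Op 3: best P0=NH0 P1=-
Op 4: best P0=NH0 P1=NH2
Op 5: best P0=NH0 P1=NH2
Op 6: best P0=NH0 P1=NH1
Op 7: best P0=NH0 P1=NH4

Answer: P0:NH0 P1:NH4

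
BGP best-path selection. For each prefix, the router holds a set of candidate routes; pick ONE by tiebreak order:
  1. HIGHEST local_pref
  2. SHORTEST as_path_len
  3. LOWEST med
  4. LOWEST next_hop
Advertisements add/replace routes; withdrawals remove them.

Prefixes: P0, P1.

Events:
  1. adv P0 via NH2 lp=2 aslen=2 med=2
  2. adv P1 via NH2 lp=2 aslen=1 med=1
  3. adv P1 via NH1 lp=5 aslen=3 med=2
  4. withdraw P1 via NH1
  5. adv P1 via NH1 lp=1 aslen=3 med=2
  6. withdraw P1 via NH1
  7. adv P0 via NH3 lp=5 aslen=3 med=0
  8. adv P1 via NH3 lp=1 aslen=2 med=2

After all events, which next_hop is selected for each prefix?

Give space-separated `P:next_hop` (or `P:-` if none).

Op 1: best P0=NH2 P1=-
Op 2: best P0=NH2 P1=NH2
Op 3: best P0=NH2 P1=NH1
Op 4: best P0=NH2 P1=NH2
Op 5: best P0=NH2 P1=NH2
Op 6: best P0=NH2 P1=NH2
Op 7: best P0=NH3 P1=NH2
Op 8: best P0=NH3 P1=NH2

Answer: P0:NH3 P1:NH2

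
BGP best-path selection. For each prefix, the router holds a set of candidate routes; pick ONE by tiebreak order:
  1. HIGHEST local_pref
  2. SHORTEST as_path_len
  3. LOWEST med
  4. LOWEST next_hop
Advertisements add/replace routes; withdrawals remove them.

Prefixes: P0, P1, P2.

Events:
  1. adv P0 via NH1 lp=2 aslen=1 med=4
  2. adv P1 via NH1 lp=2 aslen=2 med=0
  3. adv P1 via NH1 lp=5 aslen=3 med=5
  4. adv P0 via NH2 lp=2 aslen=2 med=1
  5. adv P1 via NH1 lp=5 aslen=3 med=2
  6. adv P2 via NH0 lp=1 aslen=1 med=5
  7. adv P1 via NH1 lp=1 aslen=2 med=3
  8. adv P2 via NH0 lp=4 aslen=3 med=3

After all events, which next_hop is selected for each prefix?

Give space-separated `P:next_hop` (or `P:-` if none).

Op 1: best P0=NH1 P1=- P2=-
Op 2: best P0=NH1 P1=NH1 P2=-
Op 3: best P0=NH1 P1=NH1 P2=-
Op 4: best P0=NH1 P1=NH1 P2=-
Op 5: best P0=NH1 P1=NH1 P2=-
Op 6: best P0=NH1 P1=NH1 P2=NH0
Op 7: best P0=NH1 P1=NH1 P2=NH0
Op 8: best P0=NH1 P1=NH1 P2=NH0

Answer: P0:NH1 P1:NH1 P2:NH0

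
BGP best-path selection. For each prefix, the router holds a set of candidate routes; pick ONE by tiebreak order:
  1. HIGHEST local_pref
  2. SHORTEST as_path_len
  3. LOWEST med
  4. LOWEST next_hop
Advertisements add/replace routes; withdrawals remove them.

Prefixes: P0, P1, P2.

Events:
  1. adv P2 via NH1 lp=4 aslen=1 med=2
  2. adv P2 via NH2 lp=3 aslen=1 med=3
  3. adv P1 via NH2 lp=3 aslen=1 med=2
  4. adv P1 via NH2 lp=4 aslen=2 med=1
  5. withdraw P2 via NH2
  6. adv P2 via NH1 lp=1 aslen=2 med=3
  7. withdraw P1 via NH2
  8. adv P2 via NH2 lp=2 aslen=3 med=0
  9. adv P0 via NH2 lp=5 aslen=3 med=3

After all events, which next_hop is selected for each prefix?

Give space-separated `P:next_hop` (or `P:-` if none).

Op 1: best P0=- P1=- P2=NH1
Op 2: best P0=- P1=- P2=NH1
Op 3: best P0=- P1=NH2 P2=NH1
Op 4: best P0=- P1=NH2 P2=NH1
Op 5: best P0=- P1=NH2 P2=NH1
Op 6: best P0=- P1=NH2 P2=NH1
Op 7: best P0=- P1=- P2=NH1
Op 8: best P0=- P1=- P2=NH2
Op 9: best P0=NH2 P1=- P2=NH2

Answer: P0:NH2 P1:- P2:NH2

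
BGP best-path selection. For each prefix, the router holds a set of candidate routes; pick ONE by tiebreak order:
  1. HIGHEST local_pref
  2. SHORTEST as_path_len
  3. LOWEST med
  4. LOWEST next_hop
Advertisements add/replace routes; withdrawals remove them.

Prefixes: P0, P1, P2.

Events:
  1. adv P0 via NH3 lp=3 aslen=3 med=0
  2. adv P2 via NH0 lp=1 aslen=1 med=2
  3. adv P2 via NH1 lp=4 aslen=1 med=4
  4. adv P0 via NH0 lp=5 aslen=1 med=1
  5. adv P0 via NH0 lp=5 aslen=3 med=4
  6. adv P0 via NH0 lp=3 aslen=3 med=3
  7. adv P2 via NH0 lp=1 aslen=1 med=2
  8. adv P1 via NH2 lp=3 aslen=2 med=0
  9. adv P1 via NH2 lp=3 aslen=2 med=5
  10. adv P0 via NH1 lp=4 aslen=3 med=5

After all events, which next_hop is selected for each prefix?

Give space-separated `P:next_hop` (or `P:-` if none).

Answer: P0:NH1 P1:NH2 P2:NH1

Derivation:
Op 1: best P0=NH3 P1=- P2=-
Op 2: best P0=NH3 P1=- P2=NH0
Op 3: best P0=NH3 P1=- P2=NH1
Op 4: best P0=NH0 P1=- P2=NH1
Op 5: best P0=NH0 P1=- P2=NH1
Op 6: best P0=NH3 P1=- P2=NH1
Op 7: best P0=NH3 P1=- P2=NH1
Op 8: best P0=NH3 P1=NH2 P2=NH1
Op 9: best P0=NH3 P1=NH2 P2=NH1
Op 10: best P0=NH1 P1=NH2 P2=NH1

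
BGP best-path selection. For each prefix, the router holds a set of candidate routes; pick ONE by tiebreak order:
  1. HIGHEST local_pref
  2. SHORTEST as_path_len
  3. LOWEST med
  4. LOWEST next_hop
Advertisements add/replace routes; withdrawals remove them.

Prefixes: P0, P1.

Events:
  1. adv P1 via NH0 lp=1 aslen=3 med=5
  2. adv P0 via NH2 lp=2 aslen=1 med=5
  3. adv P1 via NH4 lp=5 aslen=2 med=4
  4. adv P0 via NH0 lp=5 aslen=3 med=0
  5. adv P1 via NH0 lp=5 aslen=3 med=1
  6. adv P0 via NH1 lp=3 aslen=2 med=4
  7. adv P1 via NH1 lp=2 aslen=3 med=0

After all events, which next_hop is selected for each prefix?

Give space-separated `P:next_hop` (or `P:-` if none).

Op 1: best P0=- P1=NH0
Op 2: best P0=NH2 P1=NH0
Op 3: best P0=NH2 P1=NH4
Op 4: best P0=NH0 P1=NH4
Op 5: best P0=NH0 P1=NH4
Op 6: best P0=NH0 P1=NH4
Op 7: best P0=NH0 P1=NH4

Answer: P0:NH0 P1:NH4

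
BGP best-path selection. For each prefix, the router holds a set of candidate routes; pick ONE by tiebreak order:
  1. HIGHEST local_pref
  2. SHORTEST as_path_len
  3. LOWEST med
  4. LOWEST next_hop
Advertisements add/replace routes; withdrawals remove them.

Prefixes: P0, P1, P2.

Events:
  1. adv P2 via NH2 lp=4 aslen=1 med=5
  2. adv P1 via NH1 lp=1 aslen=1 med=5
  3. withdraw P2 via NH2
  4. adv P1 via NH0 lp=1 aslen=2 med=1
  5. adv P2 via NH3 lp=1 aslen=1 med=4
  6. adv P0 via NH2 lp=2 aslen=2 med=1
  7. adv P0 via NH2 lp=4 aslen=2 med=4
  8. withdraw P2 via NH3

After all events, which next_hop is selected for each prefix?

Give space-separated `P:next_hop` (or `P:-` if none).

Op 1: best P0=- P1=- P2=NH2
Op 2: best P0=- P1=NH1 P2=NH2
Op 3: best P0=- P1=NH1 P2=-
Op 4: best P0=- P1=NH1 P2=-
Op 5: best P0=- P1=NH1 P2=NH3
Op 6: best P0=NH2 P1=NH1 P2=NH3
Op 7: best P0=NH2 P1=NH1 P2=NH3
Op 8: best P0=NH2 P1=NH1 P2=-

Answer: P0:NH2 P1:NH1 P2:-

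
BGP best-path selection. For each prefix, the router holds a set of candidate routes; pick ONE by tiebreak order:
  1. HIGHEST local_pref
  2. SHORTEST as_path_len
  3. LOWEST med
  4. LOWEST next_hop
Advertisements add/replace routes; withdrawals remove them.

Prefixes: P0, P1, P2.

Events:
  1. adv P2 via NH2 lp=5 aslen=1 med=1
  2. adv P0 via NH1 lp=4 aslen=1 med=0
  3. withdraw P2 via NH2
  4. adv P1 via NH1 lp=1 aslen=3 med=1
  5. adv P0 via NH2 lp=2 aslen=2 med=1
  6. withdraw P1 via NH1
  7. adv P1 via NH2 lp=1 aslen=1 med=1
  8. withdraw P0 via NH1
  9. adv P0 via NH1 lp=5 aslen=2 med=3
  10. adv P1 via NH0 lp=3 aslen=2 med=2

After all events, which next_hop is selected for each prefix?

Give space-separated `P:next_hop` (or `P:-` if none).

Answer: P0:NH1 P1:NH0 P2:-

Derivation:
Op 1: best P0=- P1=- P2=NH2
Op 2: best P0=NH1 P1=- P2=NH2
Op 3: best P0=NH1 P1=- P2=-
Op 4: best P0=NH1 P1=NH1 P2=-
Op 5: best P0=NH1 P1=NH1 P2=-
Op 6: best P0=NH1 P1=- P2=-
Op 7: best P0=NH1 P1=NH2 P2=-
Op 8: best P0=NH2 P1=NH2 P2=-
Op 9: best P0=NH1 P1=NH2 P2=-
Op 10: best P0=NH1 P1=NH0 P2=-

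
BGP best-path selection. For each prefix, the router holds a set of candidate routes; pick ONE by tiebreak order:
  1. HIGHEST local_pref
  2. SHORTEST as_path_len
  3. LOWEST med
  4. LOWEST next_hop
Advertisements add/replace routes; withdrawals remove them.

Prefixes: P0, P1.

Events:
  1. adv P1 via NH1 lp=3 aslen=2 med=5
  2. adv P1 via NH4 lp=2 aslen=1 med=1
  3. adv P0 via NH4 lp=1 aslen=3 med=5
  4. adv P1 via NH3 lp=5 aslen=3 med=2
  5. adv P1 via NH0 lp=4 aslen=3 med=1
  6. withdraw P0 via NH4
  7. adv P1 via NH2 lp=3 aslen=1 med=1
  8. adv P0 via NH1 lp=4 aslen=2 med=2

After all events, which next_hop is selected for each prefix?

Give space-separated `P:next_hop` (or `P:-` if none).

Answer: P0:NH1 P1:NH3

Derivation:
Op 1: best P0=- P1=NH1
Op 2: best P0=- P1=NH1
Op 3: best P0=NH4 P1=NH1
Op 4: best P0=NH4 P1=NH3
Op 5: best P0=NH4 P1=NH3
Op 6: best P0=- P1=NH3
Op 7: best P0=- P1=NH3
Op 8: best P0=NH1 P1=NH3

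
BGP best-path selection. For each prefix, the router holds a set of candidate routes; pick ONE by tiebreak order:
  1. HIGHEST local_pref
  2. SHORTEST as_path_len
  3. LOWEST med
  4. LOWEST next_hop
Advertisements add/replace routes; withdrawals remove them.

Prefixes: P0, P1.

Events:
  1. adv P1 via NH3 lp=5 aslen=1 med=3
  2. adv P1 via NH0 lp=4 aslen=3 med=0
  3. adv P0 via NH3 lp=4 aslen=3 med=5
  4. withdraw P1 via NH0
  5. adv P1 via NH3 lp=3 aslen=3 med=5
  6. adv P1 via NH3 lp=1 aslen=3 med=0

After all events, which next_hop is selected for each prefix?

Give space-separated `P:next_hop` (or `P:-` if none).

Op 1: best P0=- P1=NH3
Op 2: best P0=- P1=NH3
Op 3: best P0=NH3 P1=NH3
Op 4: best P0=NH3 P1=NH3
Op 5: best P0=NH3 P1=NH3
Op 6: best P0=NH3 P1=NH3

Answer: P0:NH3 P1:NH3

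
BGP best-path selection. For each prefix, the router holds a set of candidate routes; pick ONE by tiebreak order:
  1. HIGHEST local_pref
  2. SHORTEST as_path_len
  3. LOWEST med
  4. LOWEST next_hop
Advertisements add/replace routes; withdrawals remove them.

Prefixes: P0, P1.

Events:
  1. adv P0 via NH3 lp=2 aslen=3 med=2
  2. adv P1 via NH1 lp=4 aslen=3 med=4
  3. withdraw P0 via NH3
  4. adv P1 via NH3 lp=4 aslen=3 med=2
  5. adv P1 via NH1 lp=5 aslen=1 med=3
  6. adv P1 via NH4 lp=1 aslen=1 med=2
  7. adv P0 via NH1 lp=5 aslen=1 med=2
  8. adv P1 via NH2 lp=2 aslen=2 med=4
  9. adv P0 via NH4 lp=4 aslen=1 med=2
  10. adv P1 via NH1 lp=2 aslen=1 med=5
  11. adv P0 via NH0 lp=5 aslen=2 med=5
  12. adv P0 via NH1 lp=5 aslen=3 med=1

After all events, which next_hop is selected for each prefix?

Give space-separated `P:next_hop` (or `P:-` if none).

Op 1: best P0=NH3 P1=-
Op 2: best P0=NH3 P1=NH1
Op 3: best P0=- P1=NH1
Op 4: best P0=- P1=NH3
Op 5: best P0=- P1=NH1
Op 6: best P0=- P1=NH1
Op 7: best P0=NH1 P1=NH1
Op 8: best P0=NH1 P1=NH1
Op 9: best P0=NH1 P1=NH1
Op 10: best P0=NH1 P1=NH3
Op 11: best P0=NH1 P1=NH3
Op 12: best P0=NH0 P1=NH3

Answer: P0:NH0 P1:NH3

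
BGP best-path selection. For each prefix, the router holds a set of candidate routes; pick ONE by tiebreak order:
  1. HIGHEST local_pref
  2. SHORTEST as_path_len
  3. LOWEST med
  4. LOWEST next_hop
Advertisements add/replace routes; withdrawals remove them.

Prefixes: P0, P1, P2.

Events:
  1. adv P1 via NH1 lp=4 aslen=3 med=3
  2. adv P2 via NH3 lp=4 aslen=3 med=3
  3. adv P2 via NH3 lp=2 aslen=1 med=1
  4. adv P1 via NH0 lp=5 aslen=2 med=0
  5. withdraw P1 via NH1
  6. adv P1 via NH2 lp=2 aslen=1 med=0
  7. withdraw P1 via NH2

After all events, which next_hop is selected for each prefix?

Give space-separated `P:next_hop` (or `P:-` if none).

Op 1: best P0=- P1=NH1 P2=-
Op 2: best P0=- P1=NH1 P2=NH3
Op 3: best P0=- P1=NH1 P2=NH3
Op 4: best P0=- P1=NH0 P2=NH3
Op 5: best P0=- P1=NH0 P2=NH3
Op 6: best P0=- P1=NH0 P2=NH3
Op 7: best P0=- P1=NH0 P2=NH3

Answer: P0:- P1:NH0 P2:NH3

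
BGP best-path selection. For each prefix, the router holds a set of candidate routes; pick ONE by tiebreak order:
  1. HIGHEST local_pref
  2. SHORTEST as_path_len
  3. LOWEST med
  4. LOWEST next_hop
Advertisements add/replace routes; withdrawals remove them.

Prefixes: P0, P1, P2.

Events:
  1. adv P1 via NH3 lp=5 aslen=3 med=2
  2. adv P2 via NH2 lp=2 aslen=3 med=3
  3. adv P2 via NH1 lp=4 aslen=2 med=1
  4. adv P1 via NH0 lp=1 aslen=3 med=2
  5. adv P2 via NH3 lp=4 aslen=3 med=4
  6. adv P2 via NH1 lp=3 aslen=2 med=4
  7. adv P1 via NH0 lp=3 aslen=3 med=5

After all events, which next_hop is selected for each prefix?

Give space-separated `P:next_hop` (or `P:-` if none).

Answer: P0:- P1:NH3 P2:NH3

Derivation:
Op 1: best P0=- P1=NH3 P2=-
Op 2: best P0=- P1=NH3 P2=NH2
Op 3: best P0=- P1=NH3 P2=NH1
Op 4: best P0=- P1=NH3 P2=NH1
Op 5: best P0=- P1=NH3 P2=NH1
Op 6: best P0=- P1=NH3 P2=NH3
Op 7: best P0=- P1=NH3 P2=NH3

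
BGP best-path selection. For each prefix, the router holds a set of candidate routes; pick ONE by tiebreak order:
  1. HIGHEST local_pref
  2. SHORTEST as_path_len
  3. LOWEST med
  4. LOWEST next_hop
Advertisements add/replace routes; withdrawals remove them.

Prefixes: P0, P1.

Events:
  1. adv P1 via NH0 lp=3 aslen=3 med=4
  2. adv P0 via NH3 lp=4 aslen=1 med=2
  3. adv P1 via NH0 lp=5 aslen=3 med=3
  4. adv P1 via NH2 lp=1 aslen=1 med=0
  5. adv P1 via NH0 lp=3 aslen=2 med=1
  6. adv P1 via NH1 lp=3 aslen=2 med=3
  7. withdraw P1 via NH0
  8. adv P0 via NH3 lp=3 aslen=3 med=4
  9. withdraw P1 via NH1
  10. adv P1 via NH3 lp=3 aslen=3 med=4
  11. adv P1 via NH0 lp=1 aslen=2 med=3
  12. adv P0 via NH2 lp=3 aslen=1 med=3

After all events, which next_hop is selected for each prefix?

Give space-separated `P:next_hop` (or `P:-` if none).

Answer: P0:NH2 P1:NH3

Derivation:
Op 1: best P0=- P1=NH0
Op 2: best P0=NH3 P1=NH0
Op 3: best P0=NH3 P1=NH0
Op 4: best P0=NH3 P1=NH0
Op 5: best P0=NH3 P1=NH0
Op 6: best P0=NH3 P1=NH0
Op 7: best P0=NH3 P1=NH1
Op 8: best P0=NH3 P1=NH1
Op 9: best P0=NH3 P1=NH2
Op 10: best P0=NH3 P1=NH3
Op 11: best P0=NH3 P1=NH3
Op 12: best P0=NH2 P1=NH3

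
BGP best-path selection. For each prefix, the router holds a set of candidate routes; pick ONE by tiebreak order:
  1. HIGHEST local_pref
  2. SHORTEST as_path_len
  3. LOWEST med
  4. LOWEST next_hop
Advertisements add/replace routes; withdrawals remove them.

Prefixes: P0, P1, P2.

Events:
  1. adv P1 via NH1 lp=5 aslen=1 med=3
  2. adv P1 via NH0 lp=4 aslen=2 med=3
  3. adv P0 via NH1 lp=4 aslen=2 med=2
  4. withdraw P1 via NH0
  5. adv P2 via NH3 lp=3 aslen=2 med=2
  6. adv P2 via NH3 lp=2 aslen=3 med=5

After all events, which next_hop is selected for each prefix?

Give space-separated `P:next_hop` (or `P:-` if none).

Op 1: best P0=- P1=NH1 P2=-
Op 2: best P0=- P1=NH1 P2=-
Op 3: best P0=NH1 P1=NH1 P2=-
Op 4: best P0=NH1 P1=NH1 P2=-
Op 5: best P0=NH1 P1=NH1 P2=NH3
Op 6: best P0=NH1 P1=NH1 P2=NH3

Answer: P0:NH1 P1:NH1 P2:NH3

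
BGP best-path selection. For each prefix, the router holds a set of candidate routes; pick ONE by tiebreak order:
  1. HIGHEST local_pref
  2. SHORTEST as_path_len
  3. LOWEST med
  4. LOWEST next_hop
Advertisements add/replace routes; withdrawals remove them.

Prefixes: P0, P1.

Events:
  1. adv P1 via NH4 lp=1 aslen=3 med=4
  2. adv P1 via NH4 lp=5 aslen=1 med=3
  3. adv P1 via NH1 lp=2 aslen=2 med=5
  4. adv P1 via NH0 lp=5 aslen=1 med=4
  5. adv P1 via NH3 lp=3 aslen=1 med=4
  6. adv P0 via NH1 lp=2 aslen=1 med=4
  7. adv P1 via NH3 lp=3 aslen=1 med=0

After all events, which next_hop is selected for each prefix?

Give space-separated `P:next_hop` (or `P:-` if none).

Answer: P0:NH1 P1:NH4

Derivation:
Op 1: best P0=- P1=NH4
Op 2: best P0=- P1=NH4
Op 3: best P0=- P1=NH4
Op 4: best P0=- P1=NH4
Op 5: best P0=- P1=NH4
Op 6: best P0=NH1 P1=NH4
Op 7: best P0=NH1 P1=NH4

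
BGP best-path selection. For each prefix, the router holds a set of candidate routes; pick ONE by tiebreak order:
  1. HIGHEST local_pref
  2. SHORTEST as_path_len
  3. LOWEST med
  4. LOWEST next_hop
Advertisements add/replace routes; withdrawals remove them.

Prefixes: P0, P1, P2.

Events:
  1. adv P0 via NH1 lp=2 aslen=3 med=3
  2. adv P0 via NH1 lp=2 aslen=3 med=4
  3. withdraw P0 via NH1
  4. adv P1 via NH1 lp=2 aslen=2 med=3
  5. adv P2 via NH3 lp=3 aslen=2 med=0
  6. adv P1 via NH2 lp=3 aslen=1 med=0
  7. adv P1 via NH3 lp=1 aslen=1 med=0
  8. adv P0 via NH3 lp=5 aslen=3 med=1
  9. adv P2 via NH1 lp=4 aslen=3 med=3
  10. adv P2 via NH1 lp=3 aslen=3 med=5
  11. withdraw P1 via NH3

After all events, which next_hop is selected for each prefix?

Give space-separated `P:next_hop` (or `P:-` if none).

Answer: P0:NH3 P1:NH2 P2:NH3

Derivation:
Op 1: best P0=NH1 P1=- P2=-
Op 2: best P0=NH1 P1=- P2=-
Op 3: best P0=- P1=- P2=-
Op 4: best P0=- P1=NH1 P2=-
Op 5: best P0=- P1=NH1 P2=NH3
Op 6: best P0=- P1=NH2 P2=NH3
Op 7: best P0=- P1=NH2 P2=NH3
Op 8: best P0=NH3 P1=NH2 P2=NH3
Op 9: best P0=NH3 P1=NH2 P2=NH1
Op 10: best P0=NH3 P1=NH2 P2=NH3
Op 11: best P0=NH3 P1=NH2 P2=NH3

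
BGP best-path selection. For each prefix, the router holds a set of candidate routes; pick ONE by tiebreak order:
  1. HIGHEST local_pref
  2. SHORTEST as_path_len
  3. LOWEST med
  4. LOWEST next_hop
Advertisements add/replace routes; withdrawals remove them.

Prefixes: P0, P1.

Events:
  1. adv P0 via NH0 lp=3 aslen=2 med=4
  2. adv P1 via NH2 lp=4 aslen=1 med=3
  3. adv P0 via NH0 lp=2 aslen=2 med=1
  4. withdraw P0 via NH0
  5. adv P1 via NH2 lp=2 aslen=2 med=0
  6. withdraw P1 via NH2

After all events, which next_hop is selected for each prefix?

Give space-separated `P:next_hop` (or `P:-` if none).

Answer: P0:- P1:-

Derivation:
Op 1: best P0=NH0 P1=-
Op 2: best P0=NH0 P1=NH2
Op 3: best P0=NH0 P1=NH2
Op 4: best P0=- P1=NH2
Op 5: best P0=- P1=NH2
Op 6: best P0=- P1=-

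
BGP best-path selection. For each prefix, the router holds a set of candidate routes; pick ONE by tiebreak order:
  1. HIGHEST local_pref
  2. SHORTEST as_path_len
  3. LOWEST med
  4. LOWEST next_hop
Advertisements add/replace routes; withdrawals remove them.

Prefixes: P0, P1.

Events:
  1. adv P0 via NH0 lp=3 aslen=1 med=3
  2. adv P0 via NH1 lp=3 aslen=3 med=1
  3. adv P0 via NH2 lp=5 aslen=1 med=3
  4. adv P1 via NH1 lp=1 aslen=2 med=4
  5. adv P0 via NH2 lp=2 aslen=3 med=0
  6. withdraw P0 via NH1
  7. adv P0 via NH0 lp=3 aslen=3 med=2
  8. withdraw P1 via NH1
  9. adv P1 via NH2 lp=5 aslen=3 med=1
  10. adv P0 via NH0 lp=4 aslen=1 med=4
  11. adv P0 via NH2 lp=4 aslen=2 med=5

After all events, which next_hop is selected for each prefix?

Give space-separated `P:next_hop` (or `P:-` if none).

Op 1: best P0=NH0 P1=-
Op 2: best P0=NH0 P1=-
Op 3: best P0=NH2 P1=-
Op 4: best P0=NH2 P1=NH1
Op 5: best P0=NH0 P1=NH1
Op 6: best P0=NH0 P1=NH1
Op 7: best P0=NH0 P1=NH1
Op 8: best P0=NH0 P1=-
Op 9: best P0=NH0 P1=NH2
Op 10: best P0=NH0 P1=NH2
Op 11: best P0=NH0 P1=NH2

Answer: P0:NH0 P1:NH2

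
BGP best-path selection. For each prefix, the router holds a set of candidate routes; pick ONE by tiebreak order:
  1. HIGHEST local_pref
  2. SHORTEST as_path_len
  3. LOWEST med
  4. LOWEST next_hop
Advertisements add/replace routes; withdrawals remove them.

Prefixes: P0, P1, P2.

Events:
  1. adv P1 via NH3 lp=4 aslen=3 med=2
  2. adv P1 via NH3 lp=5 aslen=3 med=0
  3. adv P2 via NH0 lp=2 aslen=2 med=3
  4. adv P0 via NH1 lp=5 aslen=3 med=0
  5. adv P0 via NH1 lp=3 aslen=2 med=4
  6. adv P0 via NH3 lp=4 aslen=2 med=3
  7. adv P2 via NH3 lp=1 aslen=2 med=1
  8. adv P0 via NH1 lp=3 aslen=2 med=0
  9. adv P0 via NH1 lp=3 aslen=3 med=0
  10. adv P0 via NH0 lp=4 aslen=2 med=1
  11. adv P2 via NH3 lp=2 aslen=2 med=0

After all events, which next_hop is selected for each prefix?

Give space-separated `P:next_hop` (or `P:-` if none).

Answer: P0:NH0 P1:NH3 P2:NH3

Derivation:
Op 1: best P0=- P1=NH3 P2=-
Op 2: best P0=- P1=NH3 P2=-
Op 3: best P0=- P1=NH3 P2=NH0
Op 4: best P0=NH1 P1=NH3 P2=NH0
Op 5: best P0=NH1 P1=NH3 P2=NH0
Op 6: best P0=NH3 P1=NH3 P2=NH0
Op 7: best P0=NH3 P1=NH3 P2=NH0
Op 8: best P0=NH3 P1=NH3 P2=NH0
Op 9: best P0=NH3 P1=NH3 P2=NH0
Op 10: best P0=NH0 P1=NH3 P2=NH0
Op 11: best P0=NH0 P1=NH3 P2=NH3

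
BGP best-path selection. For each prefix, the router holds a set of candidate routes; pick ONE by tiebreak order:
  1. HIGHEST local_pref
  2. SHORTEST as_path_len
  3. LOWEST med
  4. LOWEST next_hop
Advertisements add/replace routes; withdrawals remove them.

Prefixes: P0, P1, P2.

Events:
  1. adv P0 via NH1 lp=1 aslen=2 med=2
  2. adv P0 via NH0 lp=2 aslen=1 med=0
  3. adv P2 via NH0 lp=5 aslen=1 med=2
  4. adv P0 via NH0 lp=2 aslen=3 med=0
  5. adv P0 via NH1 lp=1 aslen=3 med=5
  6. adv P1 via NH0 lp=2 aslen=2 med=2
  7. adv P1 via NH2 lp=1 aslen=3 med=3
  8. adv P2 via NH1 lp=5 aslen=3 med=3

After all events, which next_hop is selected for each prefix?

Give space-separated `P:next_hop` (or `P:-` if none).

Op 1: best P0=NH1 P1=- P2=-
Op 2: best P0=NH0 P1=- P2=-
Op 3: best P0=NH0 P1=- P2=NH0
Op 4: best P0=NH0 P1=- P2=NH0
Op 5: best P0=NH0 P1=- P2=NH0
Op 6: best P0=NH0 P1=NH0 P2=NH0
Op 7: best P0=NH0 P1=NH0 P2=NH0
Op 8: best P0=NH0 P1=NH0 P2=NH0

Answer: P0:NH0 P1:NH0 P2:NH0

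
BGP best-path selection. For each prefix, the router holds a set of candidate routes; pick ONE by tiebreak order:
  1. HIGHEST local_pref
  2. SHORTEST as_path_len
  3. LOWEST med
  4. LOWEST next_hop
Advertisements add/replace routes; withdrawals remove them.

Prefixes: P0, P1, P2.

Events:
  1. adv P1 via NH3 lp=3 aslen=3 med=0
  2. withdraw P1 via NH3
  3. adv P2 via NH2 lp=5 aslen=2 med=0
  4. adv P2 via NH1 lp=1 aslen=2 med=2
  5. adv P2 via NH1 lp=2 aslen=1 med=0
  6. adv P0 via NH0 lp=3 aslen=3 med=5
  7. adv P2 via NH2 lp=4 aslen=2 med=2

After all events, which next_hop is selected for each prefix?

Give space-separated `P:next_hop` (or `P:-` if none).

Answer: P0:NH0 P1:- P2:NH2

Derivation:
Op 1: best P0=- P1=NH3 P2=-
Op 2: best P0=- P1=- P2=-
Op 3: best P0=- P1=- P2=NH2
Op 4: best P0=- P1=- P2=NH2
Op 5: best P0=- P1=- P2=NH2
Op 6: best P0=NH0 P1=- P2=NH2
Op 7: best P0=NH0 P1=- P2=NH2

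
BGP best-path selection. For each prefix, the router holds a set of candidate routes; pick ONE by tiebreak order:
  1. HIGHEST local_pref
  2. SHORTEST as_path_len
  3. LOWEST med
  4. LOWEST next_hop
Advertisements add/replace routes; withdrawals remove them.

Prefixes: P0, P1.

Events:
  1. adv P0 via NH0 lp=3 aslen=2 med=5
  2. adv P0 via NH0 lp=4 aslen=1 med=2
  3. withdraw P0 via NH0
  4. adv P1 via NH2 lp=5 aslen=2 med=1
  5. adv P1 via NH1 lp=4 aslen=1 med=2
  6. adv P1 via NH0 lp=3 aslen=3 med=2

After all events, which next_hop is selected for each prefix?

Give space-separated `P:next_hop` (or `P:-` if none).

Answer: P0:- P1:NH2

Derivation:
Op 1: best P0=NH0 P1=-
Op 2: best P0=NH0 P1=-
Op 3: best P0=- P1=-
Op 4: best P0=- P1=NH2
Op 5: best P0=- P1=NH2
Op 6: best P0=- P1=NH2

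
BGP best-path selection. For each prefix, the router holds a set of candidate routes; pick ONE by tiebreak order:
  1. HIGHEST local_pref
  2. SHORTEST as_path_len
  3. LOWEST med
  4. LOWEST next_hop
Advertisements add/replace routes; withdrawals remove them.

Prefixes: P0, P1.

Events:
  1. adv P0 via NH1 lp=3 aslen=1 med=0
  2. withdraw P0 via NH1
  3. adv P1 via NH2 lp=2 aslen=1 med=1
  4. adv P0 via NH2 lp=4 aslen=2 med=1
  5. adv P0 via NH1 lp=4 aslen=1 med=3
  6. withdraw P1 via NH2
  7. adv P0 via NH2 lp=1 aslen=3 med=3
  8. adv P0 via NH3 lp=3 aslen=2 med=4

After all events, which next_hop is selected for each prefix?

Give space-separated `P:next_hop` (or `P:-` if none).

Op 1: best P0=NH1 P1=-
Op 2: best P0=- P1=-
Op 3: best P0=- P1=NH2
Op 4: best P0=NH2 P1=NH2
Op 5: best P0=NH1 P1=NH2
Op 6: best P0=NH1 P1=-
Op 7: best P0=NH1 P1=-
Op 8: best P0=NH1 P1=-

Answer: P0:NH1 P1:-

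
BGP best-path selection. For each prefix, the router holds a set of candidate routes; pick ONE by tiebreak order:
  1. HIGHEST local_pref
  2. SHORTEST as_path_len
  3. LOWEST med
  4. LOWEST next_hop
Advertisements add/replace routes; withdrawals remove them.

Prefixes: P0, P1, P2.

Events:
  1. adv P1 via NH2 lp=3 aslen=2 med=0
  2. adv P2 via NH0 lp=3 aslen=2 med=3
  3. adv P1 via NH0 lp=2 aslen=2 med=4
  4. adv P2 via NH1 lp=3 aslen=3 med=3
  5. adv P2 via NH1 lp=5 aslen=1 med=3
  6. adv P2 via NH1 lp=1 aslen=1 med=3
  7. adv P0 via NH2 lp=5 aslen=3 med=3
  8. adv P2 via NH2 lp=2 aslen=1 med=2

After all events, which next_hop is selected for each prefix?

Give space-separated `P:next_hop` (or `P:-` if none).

Answer: P0:NH2 P1:NH2 P2:NH0

Derivation:
Op 1: best P0=- P1=NH2 P2=-
Op 2: best P0=- P1=NH2 P2=NH0
Op 3: best P0=- P1=NH2 P2=NH0
Op 4: best P0=- P1=NH2 P2=NH0
Op 5: best P0=- P1=NH2 P2=NH1
Op 6: best P0=- P1=NH2 P2=NH0
Op 7: best P0=NH2 P1=NH2 P2=NH0
Op 8: best P0=NH2 P1=NH2 P2=NH0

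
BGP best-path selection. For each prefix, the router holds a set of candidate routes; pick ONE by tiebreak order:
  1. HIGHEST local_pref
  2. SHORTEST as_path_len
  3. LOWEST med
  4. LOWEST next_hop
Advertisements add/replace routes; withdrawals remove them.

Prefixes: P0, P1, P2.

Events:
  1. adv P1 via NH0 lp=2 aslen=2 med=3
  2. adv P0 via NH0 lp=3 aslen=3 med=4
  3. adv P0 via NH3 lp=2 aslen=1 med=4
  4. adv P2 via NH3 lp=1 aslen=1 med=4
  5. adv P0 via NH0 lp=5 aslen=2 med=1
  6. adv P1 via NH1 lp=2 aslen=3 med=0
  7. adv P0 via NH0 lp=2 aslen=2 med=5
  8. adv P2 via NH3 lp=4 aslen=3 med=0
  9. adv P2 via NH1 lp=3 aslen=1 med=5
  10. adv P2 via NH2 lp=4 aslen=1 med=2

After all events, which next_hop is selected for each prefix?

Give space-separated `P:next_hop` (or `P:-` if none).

Answer: P0:NH3 P1:NH0 P2:NH2

Derivation:
Op 1: best P0=- P1=NH0 P2=-
Op 2: best P0=NH0 P1=NH0 P2=-
Op 3: best P0=NH0 P1=NH0 P2=-
Op 4: best P0=NH0 P1=NH0 P2=NH3
Op 5: best P0=NH0 P1=NH0 P2=NH3
Op 6: best P0=NH0 P1=NH0 P2=NH3
Op 7: best P0=NH3 P1=NH0 P2=NH3
Op 8: best P0=NH3 P1=NH0 P2=NH3
Op 9: best P0=NH3 P1=NH0 P2=NH3
Op 10: best P0=NH3 P1=NH0 P2=NH2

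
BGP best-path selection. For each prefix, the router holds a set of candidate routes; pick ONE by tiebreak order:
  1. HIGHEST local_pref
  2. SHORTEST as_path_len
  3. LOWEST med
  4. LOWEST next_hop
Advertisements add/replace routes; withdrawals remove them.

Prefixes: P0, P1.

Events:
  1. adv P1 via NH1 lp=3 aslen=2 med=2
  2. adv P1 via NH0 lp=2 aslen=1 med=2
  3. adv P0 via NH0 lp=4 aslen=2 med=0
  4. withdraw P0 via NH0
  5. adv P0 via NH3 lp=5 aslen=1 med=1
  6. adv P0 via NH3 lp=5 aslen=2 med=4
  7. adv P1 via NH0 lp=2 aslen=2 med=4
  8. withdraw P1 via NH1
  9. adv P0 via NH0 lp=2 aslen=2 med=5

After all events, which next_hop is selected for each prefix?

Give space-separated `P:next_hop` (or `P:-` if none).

Answer: P0:NH3 P1:NH0

Derivation:
Op 1: best P0=- P1=NH1
Op 2: best P0=- P1=NH1
Op 3: best P0=NH0 P1=NH1
Op 4: best P0=- P1=NH1
Op 5: best P0=NH3 P1=NH1
Op 6: best P0=NH3 P1=NH1
Op 7: best P0=NH3 P1=NH1
Op 8: best P0=NH3 P1=NH0
Op 9: best P0=NH3 P1=NH0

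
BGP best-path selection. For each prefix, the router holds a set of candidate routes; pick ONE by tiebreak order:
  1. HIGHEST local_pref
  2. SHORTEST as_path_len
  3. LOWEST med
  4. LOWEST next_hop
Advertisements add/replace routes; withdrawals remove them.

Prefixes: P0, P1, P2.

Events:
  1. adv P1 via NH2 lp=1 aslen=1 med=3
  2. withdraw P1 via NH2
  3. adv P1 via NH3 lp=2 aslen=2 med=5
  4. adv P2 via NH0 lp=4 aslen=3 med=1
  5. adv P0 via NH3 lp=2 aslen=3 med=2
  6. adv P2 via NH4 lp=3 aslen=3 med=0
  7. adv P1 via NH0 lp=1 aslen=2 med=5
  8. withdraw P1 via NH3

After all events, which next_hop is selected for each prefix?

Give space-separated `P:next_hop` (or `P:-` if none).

Op 1: best P0=- P1=NH2 P2=-
Op 2: best P0=- P1=- P2=-
Op 3: best P0=- P1=NH3 P2=-
Op 4: best P0=- P1=NH3 P2=NH0
Op 5: best P0=NH3 P1=NH3 P2=NH0
Op 6: best P0=NH3 P1=NH3 P2=NH0
Op 7: best P0=NH3 P1=NH3 P2=NH0
Op 8: best P0=NH3 P1=NH0 P2=NH0

Answer: P0:NH3 P1:NH0 P2:NH0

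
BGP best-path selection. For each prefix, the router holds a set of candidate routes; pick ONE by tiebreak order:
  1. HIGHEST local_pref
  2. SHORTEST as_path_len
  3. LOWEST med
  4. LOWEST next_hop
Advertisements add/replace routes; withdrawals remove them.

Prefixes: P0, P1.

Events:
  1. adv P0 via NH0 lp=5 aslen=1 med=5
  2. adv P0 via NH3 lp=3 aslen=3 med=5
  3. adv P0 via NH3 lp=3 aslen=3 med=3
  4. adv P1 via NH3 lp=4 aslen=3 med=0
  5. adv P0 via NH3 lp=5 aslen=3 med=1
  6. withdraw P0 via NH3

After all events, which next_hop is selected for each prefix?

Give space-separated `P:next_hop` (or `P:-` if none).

Answer: P0:NH0 P1:NH3

Derivation:
Op 1: best P0=NH0 P1=-
Op 2: best P0=NH0 P1=-
Op 3: best P0=NH0 P1=-
Op 4: best P0=NH0 P1=NH3
Op 5: best P0=NH0 P1=NH3
Op 6: best P0=NH0 P1=NH3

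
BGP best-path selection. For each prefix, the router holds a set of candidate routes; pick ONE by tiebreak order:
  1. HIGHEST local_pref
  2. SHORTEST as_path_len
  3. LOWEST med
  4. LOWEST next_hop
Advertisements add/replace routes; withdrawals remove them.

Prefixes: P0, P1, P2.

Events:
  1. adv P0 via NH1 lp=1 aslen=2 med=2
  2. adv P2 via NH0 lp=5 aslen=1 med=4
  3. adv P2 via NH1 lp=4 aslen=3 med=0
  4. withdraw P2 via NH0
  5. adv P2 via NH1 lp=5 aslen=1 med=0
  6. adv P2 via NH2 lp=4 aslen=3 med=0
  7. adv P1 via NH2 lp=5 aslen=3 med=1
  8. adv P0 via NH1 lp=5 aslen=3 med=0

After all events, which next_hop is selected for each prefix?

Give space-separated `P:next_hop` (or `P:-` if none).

Op 1: best P0=NH1 P1=- P2=-
Op 2: best P0=NH1 P1=- P2=NH0
Op 3: best P0=NH1 P1=- P2=NH0
Op 4: best P0=NH1 P1=- P2=NH1
Op 5: best P0=NH1 P1=- P2=NH1
Op 6: best P0=NH1 P1=- P2=NH1
Op 7: best P0=NH1 P1=NH2 P2=NH1
Op 8: best P0=NH1 P1=NH2 P2=NH1

Answer: P0:NH1 P1:NH2 P2:NH1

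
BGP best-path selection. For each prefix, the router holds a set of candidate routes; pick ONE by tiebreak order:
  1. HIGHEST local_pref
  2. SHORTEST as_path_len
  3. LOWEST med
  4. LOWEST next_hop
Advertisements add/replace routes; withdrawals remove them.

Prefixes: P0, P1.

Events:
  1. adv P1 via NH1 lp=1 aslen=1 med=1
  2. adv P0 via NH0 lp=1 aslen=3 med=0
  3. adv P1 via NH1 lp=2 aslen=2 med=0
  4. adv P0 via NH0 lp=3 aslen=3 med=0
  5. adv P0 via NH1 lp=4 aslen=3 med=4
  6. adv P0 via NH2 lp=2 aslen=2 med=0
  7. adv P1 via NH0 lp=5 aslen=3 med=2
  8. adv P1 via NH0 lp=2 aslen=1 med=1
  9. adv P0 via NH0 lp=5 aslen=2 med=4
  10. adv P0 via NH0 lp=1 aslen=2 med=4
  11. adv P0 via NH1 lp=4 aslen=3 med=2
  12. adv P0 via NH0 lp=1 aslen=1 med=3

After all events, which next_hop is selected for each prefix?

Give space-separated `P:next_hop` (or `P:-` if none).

Op 1: best P0=- P1=NH1
Op 2: best P0=NH0 P1=NH1
Op 3: best P0=NH0 P1=NH1
Op 4: best P0=NH0 P1=NH1
Op 5: best P0=NH1 P1=NH1
Op 6: best P0=NH1 P1=NH1
Op 7: best P0=NH1 P1=NH0
Op 8: best P0=NH1 P1=NH0
Op 9: best P0=NH0 P1=NH0
Op 10: best P0=NH1 P1=NH0
Op 11: best P0=NH1 P1=NH0
Op 12: best P0=NH1 P1=NH0

Answer: P0:NH1 P1:NH0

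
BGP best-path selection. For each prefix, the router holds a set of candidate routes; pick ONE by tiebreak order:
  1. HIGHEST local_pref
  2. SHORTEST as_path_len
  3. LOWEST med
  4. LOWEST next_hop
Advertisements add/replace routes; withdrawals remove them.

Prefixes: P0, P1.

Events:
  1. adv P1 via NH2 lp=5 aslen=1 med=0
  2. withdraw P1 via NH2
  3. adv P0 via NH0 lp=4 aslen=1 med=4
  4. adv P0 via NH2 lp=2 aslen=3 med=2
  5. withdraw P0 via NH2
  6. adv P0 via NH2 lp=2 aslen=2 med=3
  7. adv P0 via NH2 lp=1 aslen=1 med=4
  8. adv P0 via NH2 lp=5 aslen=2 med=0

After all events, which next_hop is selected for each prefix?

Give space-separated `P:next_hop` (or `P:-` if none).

Op 1: best P0=- P1=NH2
Op 2: best P0=- P1=-
Op 3: best P0=NH0 P1=-
Op 4: best P0=NH0 P1=-
Op 5: best P0=NH0 P1=-
Op 6: best P0=NH0 P1=-
Op 7: best P0=NH0 P1=-
Op 8: best P0=NH2 P1=-

Answer: P0:NH2 P1:-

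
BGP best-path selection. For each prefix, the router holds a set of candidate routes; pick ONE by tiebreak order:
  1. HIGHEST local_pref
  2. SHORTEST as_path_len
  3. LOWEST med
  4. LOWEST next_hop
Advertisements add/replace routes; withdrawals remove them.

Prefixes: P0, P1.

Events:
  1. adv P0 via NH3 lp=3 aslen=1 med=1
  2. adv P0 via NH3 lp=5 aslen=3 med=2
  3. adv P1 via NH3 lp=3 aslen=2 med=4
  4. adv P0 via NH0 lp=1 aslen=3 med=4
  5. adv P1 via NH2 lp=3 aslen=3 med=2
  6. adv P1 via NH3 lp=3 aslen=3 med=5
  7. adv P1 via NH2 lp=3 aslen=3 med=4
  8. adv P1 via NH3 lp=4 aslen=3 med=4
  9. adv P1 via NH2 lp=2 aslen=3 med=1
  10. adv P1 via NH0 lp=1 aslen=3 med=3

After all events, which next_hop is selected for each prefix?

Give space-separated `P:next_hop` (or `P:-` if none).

Answer: P0:NH3 P1:NH3

Derivation:
Op 1: best P0=NH3 P1=-
Op 2: best P0=NH3 P1=-
Op 3: best P0=NH3 P1=NH3
Op 4: best P0=NH3 P1=NH3
Op 5: best P0=NH3 P1=NH3
Op 6: best P0=NH3 P1=NH2
Op 7: best P0=NH3 P1=NH2
Op 8: best P0=NH3 P1=NH3
Op 9: best P0=NH3 P1=NH3
Op 10: best P0=NH3 P1=NH3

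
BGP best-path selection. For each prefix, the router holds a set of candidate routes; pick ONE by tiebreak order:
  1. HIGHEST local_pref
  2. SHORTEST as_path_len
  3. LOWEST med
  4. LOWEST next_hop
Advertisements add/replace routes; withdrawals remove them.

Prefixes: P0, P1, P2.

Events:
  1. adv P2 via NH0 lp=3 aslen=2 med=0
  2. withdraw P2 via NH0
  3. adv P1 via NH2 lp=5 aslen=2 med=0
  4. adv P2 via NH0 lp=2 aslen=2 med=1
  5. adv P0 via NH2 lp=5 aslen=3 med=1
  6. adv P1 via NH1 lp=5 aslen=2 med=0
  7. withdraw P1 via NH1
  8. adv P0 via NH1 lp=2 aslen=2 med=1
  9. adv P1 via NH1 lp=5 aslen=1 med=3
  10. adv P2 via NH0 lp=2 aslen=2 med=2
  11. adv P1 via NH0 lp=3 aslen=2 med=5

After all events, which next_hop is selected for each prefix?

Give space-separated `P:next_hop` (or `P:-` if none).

Op 1: best P0=- P1=- P2=NH0
Op 2: best P0=- P1=- P2=-
Op 3: best P0=- P1=NH2 P2=-
Op 4: best P0=- P1=NH2 P2=NH0
Op 5: best P0=NH2 P1=NH2 P2=NH0
Op 6: best P0=NH2 P1=NH1 P2=NH0
Op 7: best P0=NH2 P1=NH2 P2=NH0
Op 8: best P0=NH2 P1=NH2 P2=NH0
Op 9: best P0=NH2 P1=NH1 P2=NH0
Op 10: best P0=NH2 P1=NH1 P2=NH0
Op 11: best P0=NH2 P1=NH1 P2=NH0

Answer: P0:NH2 P1:NH1 P2:NH0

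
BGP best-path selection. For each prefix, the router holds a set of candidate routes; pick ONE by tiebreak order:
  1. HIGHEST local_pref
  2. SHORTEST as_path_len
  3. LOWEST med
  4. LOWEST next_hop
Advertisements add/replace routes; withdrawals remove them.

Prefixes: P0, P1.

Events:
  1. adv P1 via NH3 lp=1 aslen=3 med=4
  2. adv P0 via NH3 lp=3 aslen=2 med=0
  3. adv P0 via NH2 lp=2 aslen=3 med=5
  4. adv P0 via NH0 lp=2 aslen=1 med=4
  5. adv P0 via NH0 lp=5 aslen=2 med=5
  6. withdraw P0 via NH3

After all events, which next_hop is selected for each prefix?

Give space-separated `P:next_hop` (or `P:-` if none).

Op 1: best P0=- P1=NH3
Op 2: best P0=NH3 P1=NH3
Op 3: best P0=NH3 P1=NH3
Op 4: best P0=NH3 P1=NH3
Op 5: best P0=NH0 P1=NH3
Op 6: best P0=NH0 P1=NH3

Answer: P0:NH0 P1:NH3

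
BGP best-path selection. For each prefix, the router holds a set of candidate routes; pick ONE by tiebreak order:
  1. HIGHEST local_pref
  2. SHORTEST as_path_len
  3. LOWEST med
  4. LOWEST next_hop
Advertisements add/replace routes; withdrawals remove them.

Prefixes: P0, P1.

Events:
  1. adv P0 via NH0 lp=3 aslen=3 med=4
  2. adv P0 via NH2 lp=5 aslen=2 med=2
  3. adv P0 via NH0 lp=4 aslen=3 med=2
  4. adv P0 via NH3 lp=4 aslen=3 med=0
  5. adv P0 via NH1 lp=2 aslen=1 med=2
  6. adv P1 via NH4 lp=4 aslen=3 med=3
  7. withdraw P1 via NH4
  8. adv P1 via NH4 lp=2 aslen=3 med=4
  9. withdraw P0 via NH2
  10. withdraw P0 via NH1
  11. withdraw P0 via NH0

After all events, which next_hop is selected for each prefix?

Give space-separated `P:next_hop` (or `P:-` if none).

Answer: P0:NH3 P1:NH4

Derivation:
Op 1: best P0=NH0 P1=-
Op 2: best P0=NH2 P1=-
Op 3: best P0=NH2 P1=-
Op 4: best P0=NH2 P1=-
Op 5: best P0=NH2 P1=-
Op 6: best P0=NH2 P1=NH4
Op 7: best P0=NH2 P1=-
Op 8: best P0=NH2 P1=NH4
Op 9: best P0=NH3 P1=NH4
Op 10: best P0=NH3 P1=NH4
Op 11: best P0=NH3 P1=NH4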